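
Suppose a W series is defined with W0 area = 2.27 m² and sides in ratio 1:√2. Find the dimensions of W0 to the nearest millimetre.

1267 × 1792 mm

Let the short side be w mm. Then w · w√2 = 2.27 m² = 2,270,000 mm².
w² = 2,270,000/√2, so w ≈ 1266.9 mm; long side = w√2 ≈ 1791.7 mm.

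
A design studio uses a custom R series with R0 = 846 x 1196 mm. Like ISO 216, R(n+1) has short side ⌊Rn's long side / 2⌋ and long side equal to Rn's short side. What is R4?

R1: ⌊1196/2⌋ × 846 = 598 × 846 mm
R2: ⌊846/2⌋ × 598 = 423 × 598 mm
R3: ⌊598/2⌋ × 423 = 299 × 423 mm
R4: ⌊423/2⌋ × 299 = 211 × 299 mm

211 × 299 mm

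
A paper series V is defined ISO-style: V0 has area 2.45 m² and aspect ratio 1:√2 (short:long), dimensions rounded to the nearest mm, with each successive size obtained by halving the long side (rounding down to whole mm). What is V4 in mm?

Let V0's short side be w mm. w · w√2 = 2.45 m² = 2,450,000 mm², so w ≈ 1316.2 mm and w√2 ≈ 1861.4 mm → V0 = 1316 × 1861 mm.
V1: ⌊1861/2⌋ × 1316 = 930 × 1316 mm
V2: ⌊1316/2⌋ × 930 = 658 × 930 mm
V3: ⌊930/2⌋ × 658 = 465 × 658 mm
V4: ⌊658/2⌋ × 465 = 329 × 465 mm

329 × 465 mm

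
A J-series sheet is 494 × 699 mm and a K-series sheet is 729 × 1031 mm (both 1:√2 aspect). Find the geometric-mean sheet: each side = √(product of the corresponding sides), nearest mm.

600 × 849 mm

Short side: √(494 · 729) = √360126 ≈ 600.1 → 600 mm
Long side: √(699 · 1031) = √720669 ≈ 848.9 → 849 mm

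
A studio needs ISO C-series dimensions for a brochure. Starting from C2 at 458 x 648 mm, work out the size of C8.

57 × 81 mm

C3: ⌊648/2⌋ × 458 = 324 × 458 mm
C4: ⌊458/2⌋ × 324 = 229 × 324 mm
C5: ⌊324/2⌋ × 229 = 162 × 229 mm
C6: ⌊229/2⌋ × 162 = 114 × 162 mm
C7: ⌊162/2⌋ × 114 = 81 × 114 mm
C8: ⌊114/2⌋ × 81 = 57 × 81 mm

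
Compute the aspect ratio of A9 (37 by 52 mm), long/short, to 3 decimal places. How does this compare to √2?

1.405

52 / 37 = 1.405
ISO 216 targets √2 ≈ 1.414; the -0.009 deviation is from mm rounding.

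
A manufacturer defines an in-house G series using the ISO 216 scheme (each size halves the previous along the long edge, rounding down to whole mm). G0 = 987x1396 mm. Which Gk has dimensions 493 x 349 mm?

G3

G0: 987 × 1396 mm
G1: 698 × 987 mm
G2: 493 × 698 mm
G3: 349 × 493 mm
G4: 246 × 349 mm
→ matches G3.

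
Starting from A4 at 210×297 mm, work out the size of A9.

A5: ⌊297/2⌋ × 210 = 148 × 210 mm
A6: ⌊210/2⌋ × 148 = 105 × 148 mm
A7: ⌊148/2⌋ × 105 = 74 × 105 mm
A8: ⌊105/2⌋ × 74 = 52 × 74 mm
A9: ⌊74/2⌋ × 52 = 37 × 52 mm

37 × 52 mm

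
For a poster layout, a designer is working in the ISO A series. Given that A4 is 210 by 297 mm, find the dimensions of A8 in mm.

A5: ⌊297/2⌋ × 210 = 148 × 210 mm
A6: ⌊210/2⌋ × 148 = 105 × 148 mm
A7: ⌊148/2⌋ × 105 = 74 × 105 mm
A8: ⌊105/2⌋ × 74 = 52 × 74 mm

52 × 74 mm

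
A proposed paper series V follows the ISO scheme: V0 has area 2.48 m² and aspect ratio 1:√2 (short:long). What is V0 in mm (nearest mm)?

Let the short side be w mm. Then w · w√2 = 2.48 m² = 2,480,000 mm².
w² = 2,480,000/√2, so w ≈ 1324.2 mm; long side = w√2 ≈ 1872.8 mm.

1324 × 1873 mm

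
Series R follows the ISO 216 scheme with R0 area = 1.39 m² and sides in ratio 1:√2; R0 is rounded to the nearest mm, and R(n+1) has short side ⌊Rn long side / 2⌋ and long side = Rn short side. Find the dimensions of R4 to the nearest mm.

Let R0's short side be w mm. w · w√2 = 1.39 m² = 1,390,000 mm², so w ≈ 991.4 mm and w√2 ≈ 1402.1 mm → R0 = 991 × 1402 mm.
R1: ⌊1402/2⌋ × 991 = 701 × 991 mm
R2: ⌊991/2⌋ × 701 = 495 × 701 mm
R3: ⌊701/2⌋ × 495 = 350 × 495 mm
R4: ⌊495/2⌋ × 350 = 247 × 350 mm

247 × 350 mm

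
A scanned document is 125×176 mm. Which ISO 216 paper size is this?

B6 (125 × 176 mm)

Aspect ratio 176/125 ≈ 1.408 — close to the ISO √2 ≈ 1.414.
In the B-series (B0 = 1000 × 1414 mm): B6 = 125 × 176 mm.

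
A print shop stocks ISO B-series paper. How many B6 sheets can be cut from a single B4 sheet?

B4 = 250 × 353 mm; B6 = 125 × 176 mm.
Each halving step doubles the count; 2 steps from B4 to B6.
2^2 = 4.

4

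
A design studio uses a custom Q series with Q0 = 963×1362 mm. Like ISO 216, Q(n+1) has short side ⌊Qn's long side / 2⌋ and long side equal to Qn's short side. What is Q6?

120 × 170 mm

Q1 = 681 × 963 mm (from Q0 by 1 halving).
Q2: ⌊963/2⌋ × 681 = 481 × 681 mm
Q3: ⌊681/2⌋ × 481 = 340 × 481 mm
Q4: ⌊481/2⌋ × 340 = 240 × 340 mm
Q5: ⌊340/2⌋ × 240 = 170 × 240 mm
Q6: ⌊240/2⌋ × 170 = 120 × 170 mm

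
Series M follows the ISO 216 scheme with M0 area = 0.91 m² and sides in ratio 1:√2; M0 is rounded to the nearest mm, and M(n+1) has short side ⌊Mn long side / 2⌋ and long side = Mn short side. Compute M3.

Let M0's short side be w mm. w · w√2 = 0.91 m² = 910,000 mm², so w ≈ 802.2 mm and w√2 ≈ 1134.4 mm → M0 = 802 × 1134 mm.
M1: ⌊1134/2⌋ × 802 = 567 × 802 mm
M2: ⌊802/2⌋ × 567 = 401 × 567 mm
M3: ⌊567/2⌋ × 401 = 283 × 401 mm

283 × 401 mm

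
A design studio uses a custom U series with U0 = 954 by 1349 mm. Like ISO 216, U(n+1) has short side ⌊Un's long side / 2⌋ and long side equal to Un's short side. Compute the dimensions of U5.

U1: ⌊1349/2⌋ × 954 = 674 × 954 mm
U2: ⌊954/2⌋ × 674 = 477 × 674 mm
U3: ⌊674/2⌋ × 477 = 337 × 477 mm
U4: ⌊477/2⌋ × 337 = 238 × 337 mm
U5: ⌊337/2⌋ × 238 = 168 × 238 mm

168 × 238 mm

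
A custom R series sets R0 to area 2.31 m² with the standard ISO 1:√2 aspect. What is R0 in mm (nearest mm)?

Let the short side be w mm. Then w · w√2 = 2.31 m² = 2,310,000 mm².
w² = 2,310,000/√2, so w ≈ 1278.1 mm; long side = w√2 ≈ 1807.4 mm.

1278 × 1807 mm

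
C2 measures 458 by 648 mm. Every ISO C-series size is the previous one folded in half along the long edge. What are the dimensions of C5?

162 × 229 mm

C3: ⌊648/2⌋ × 458 = 324 × 458 mm
C4: ⌊458/2⌋ × 324 = 229 × 324 mm
C5: ⌊324/2⌋ × 229 = 162 × 229 mm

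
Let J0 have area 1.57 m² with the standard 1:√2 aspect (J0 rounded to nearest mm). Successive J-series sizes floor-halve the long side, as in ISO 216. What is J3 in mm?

372 × 527 mm

Let J0's short side be w mm. w · w√2 = 1.57 m² = 1,570,000 mm², so w ≈ 1053.6 mm and w√2 ≈ 1490.1 mm → J0 = 1054 × 1490 mm.
J1: ⌊1490/2⌋ × 1054 = 745 × 1054 mm
J2: ⌊1054/2⌋ × 745 = 527 × 745 mm
J3: ⌊745/2⌋ × 527 = 372 × 527 mm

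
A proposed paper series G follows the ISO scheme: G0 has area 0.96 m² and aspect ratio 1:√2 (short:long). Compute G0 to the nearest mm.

Let the short side be w mm. Then w · w√2 = 0.96 m² = 960,000 mm².
w² = 960,000/√2, so w ≈ 823.9 mm; long side = w√2 ≈ 1165.2 mm.

824 × 1165 mm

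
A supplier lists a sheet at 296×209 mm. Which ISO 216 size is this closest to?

A4 (210 × 297 mm)

Aspect ratio 296/209 ≈ 1.416 — close to the ISO √2 ≈ 1.414.
In the A-series (A0 area = 1 m²): A4 = 210 × 297 mm.
Off by 2 mm total — nearest standard size.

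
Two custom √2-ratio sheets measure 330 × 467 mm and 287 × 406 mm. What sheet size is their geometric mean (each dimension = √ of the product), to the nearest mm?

308 × 435 mm

Short side: √(330 · 287) = √94710 ≈ 307.7 → 308 mm
Long side: √(467 · 406) = √189602 ≈ 435.4 → 435 mm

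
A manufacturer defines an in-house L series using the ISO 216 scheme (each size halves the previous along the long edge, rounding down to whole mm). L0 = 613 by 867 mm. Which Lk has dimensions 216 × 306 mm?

L0: 613 × 867 mm
L1: 433 × 613 mm
L2: 306 × 433 mm
L3: 216 × 306 mm
L4: 153 × 216 mm
→ matches L3.

L3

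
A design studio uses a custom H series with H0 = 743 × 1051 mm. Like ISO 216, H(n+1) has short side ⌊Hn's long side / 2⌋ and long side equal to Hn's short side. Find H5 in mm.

131 × 185 mm

H1: ⌊1051/2⌋ × 743 = 525 × 743 mm
H2: ⌊743/2⌋ × 525 = 371 × 525 mm
H3: ⌊525/2⌋ × 371 = 262 × 371 mm
H4: ⌊371/2⌋ × 262 = 185 × 262 mm
H5: ⌊262/2⌋ × 185 = 131 × 185 mm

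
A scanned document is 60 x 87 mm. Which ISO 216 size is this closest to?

B8 (62 × 88 mm)

Aspect ratio 87/60 ≈ 1.450 (ISO target is √2 ≈ 1.414).
In the B-series (B0 = 1000 × 1414 mm): B8 = 62 × 88 mm.
Off by 3 mm total — nearest standard size.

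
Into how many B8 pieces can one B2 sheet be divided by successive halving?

64

Each ISO step halves the sheet: 1 × B2 → 2 × B3 → 4 × B4 → 8 × B5 → …
From B2 to B8 is 6 halving steps: 2^6 = 64.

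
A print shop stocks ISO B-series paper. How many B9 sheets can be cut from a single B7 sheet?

B7 = 88 × 125 mm; B9 = 44 × 62 mm.
Each halving step doubles the count; 2 steps from B7 to B9.
2^2 = 4.

4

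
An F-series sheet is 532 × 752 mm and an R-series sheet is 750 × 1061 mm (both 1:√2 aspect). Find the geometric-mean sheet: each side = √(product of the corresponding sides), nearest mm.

632 × 893 mm

Short side: √(532 · 750) = √399000 ≈ 631.7 → 632 mm
Long side: √(752 · 1061) = √797872 ≈ 893.2 → 893 mm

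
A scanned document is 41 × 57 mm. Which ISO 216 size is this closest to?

Aspect ratio 57/41 ≈ 1.390 (ISO target is √2 ≈ 1.414).
In the C-series (envelope sizes, between A and B): C9 = 40 × 57 mm.
Off by 1 mm total — nearest standard size.

C9 (40 × 57 mm)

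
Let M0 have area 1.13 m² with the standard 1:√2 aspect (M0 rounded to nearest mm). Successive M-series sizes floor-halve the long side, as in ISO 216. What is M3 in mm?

Let M0's short side be w mm. w · w√2 = 1.13 m² = 1,130,000 mm², so w ≈ 893.9 mm and w√2 ≈ 1264.1 mm → M0 = 894 × 1264 mm.
M1: ⌊1264/2⌋ × 894 = 632 × 894 mm
M2: ⌊894/2⌋ × 632 = 447 × 632 mm
M3: ⌊632/2⌋ × 447 = 316 × 447 mm

316 × 447 mm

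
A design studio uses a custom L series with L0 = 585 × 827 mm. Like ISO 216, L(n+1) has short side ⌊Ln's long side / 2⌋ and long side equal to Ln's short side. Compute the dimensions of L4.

L1 = 413 × 585 mm (from L0 by 1 halving).
L2: ⌊585/2⌋ × 413 = 292 × 413 mm
L3: ⌊413/2⌋ × 292 = 206 × 292 mm
L4: ⌊292/2⌋ × 206 = 146 × 206 mm

146 × 206 mm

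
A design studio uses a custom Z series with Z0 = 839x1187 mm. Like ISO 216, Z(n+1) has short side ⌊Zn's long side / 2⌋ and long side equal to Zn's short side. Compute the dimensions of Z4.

Z1: ⌊1187/2⌋ × 839 = 593 × 839 mm
Z2: ⌊839/2⌋ × 593 = 419 × 593 mm
Z3: ⌊593/2⌋ × 419 = 296 × 419 mm
Z4: ⌊419/2⌋ × 296 = 209 × 296 mm

209 × 296 mm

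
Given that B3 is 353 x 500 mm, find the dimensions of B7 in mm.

B4: ⌊500/2⌋ × 353 = 250 × 353 mm
B5: ⌊353/2⌋ × 250 = 176 × 250 mm
B6: ⌊250/2⌋ × 176 = 125 × 176 mm
B7: ⌊176/2⌋ × 125 = 88 × 125 mm

88 × 125 mm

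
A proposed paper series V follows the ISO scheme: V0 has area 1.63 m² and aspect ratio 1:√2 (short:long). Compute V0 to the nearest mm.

1074 × 1518 mm

Let the short side be w mm. Then w · w√2 = 1.63 m² = 1,630,000 mm².
w² = 1,630,000/√2, so w ≈ 1073.6 mm; long side = w√2 ≈ 1518.3 mm.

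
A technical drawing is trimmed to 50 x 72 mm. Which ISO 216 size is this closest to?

Aspect ratio 72/50 ≈ 1.440 (ISO target is √2 ≈ 1.414).
In the A-series (A0 area = 1 m²): A8 = 52 × 74 mm.
Off by 4 mm total — nearest standard size.

A8 (52 × 74 mm)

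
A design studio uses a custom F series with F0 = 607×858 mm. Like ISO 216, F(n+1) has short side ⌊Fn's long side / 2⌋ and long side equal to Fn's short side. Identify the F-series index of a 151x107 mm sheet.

F0: 607 × 858 mm
F1: 429 × 607 mm
F2: 303 × 429 mm
F3: 214 × 303 mm
F4: 151 × 214 mm
F5: 107 × 151 mm
F6: 75 × 107 mm
→ matches F5.

F5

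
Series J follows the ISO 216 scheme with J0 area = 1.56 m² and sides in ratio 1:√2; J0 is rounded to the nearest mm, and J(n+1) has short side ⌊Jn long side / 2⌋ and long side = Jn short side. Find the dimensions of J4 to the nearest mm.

Let J0's short side be w mm. w · w√2 = 1.56 m² = 1,560,000 mm², so w ≈ 1050.3 mm and w√2 ≈ 1485.3 mm → J0 = 1050 × 1485 mm.
J1: ⌊1485/2⌋ × 1050 = 742 × 1050 mm
J2: ⌊1050/2⌋ × 742 = 525 × 742 mm
J3: ⌊742/2⌋ × 525 = 371 × 525 mm
J4: ⌊525/2⌋ × 371 = 262 × 371 mm

262 × 371 mm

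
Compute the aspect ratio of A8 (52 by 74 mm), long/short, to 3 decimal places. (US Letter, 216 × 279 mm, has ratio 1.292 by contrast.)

1.423

74 / 52 = 1.423
ISO 216 targets √2 ≈ 1.414; the +0.009 deviation is from mm rounding.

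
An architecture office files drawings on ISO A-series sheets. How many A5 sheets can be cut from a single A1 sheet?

16

A1 = 594 × 841 mm; A5 = 148 × 210 mm.
Each halving step doubles the count; 4 steps from A1 to A5.
2^4 = 16.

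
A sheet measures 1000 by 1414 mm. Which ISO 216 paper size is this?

Aspect ratio 1414/1000 ≈ 1.414 — close to the ISO √2 ≈ 1.414.
In the B-series (B0 = 1000 × 1414 mm): B0 = 1000 × 1414 mm.

B0 (1000 × 1414 mm)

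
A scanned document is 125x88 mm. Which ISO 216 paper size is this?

B7 (88 × 125 mm)

Aspect ratio 125/88 ≈ 1.420 — close to the ISO √2 ≈ 1.414.
In the B-series (B0 = 1000 × 1414 mm): B7 = 88 × 125 mm.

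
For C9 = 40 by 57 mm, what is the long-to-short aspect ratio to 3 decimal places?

1.425

57 / 40 = 1.425
ISO 216 targets √2 ≈ 1.414; the +0.011 deviation is from mm rounding.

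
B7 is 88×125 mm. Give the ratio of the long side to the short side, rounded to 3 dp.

125 / 88 = 1.420
ISO 216 targets √2 ≈ 1.414; the +0.006 deviation is from mm rounding.

1.420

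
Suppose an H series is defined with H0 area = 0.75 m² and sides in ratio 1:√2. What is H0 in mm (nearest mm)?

728 × 1030 mm

Let the short side be w mm. Then w · w√2 = 0.75 m² = 750,000 mm².
w² = 750,000/√2, so w ≈ 728.2 mm; long side = w√2 ≈ 1029.9 mm.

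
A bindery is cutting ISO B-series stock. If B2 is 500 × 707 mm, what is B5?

B3: ⌊707/2⌋ × 500 = 353 × 500 mm
B4: ⌊500/2⌋ × 353 = 250 × 353 mm
B5: ⌊353/2⌋ × 250 = 176 × 250 mm

176 × 250 mm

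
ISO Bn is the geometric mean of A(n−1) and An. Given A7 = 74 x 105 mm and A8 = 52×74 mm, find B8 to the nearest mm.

62 × 88 mm

Short side: √(74 · 52) = √3848 ≈ 62.0 → 62 mm
Long side: √(105 · 74) = √7770 ≈ 88.1 → 88 mm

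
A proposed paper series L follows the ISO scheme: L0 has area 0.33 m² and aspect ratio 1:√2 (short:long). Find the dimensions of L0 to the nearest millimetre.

Let the short side be w mm. Then w · w√2 = 0.33 m² = 330,000 mm².
w² = 330,000/√2, so w ≈ 483.1 mm; long side = w√2 ≈ 683.1 mm.

483 × 683 mm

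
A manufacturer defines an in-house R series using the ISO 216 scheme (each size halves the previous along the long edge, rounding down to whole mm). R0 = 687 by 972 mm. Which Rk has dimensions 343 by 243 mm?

R0: 687 × 972 mm
R1: 486 × 687 mm
R2: 343 × 486 mm
R3: 243 × 343 mm
R4: 171 × 243 mm
→ matches R3.

R3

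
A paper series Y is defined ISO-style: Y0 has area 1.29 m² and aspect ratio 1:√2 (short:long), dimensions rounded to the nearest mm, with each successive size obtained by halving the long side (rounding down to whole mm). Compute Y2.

Let Y0's short side be w mm. w · w√2 = 1.29 m² = 1,290,000 mm², so w ≈ 955.1 mm and w√2 ≈ 1350.7 mm → Y0 = 955 × 1351 mm.
Y1: ⌊1351/2⌋ × 955 = 675 × 955 mm
Y2: ⌊955/2⌋ × 675 = 477 × 675 mm

477 × 675 mm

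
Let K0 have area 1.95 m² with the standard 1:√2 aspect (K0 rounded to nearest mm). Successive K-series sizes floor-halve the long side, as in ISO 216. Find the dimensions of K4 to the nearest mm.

293 × 415 mm

Let K0's short side be w mm. w · w√2 = 1.95 m² = 1,950,000 mm², so w ≈ 1174.2 mm and w√2 ≈ 1660.6 mm → K0 = 1174 × 1661 mm.
K1: ⌊1661/2⌋ × 1174 = 830 × 1174 mm
K2: ⌊1174/2⌋ × 830 = 587 × 830 mm
K3: ⌊830/2⌋ × 587 = 415 × 587 mm
K4: ⌊587/2⌋ × 415 = 293 × 415 mm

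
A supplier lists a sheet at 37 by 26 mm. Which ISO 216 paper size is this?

A10 (26 × 37 mm)

Aspect ratio 37/26 ≈ 1.423 — close to the ISO √2 ≈ 1.414.
In the A-series (A0 area = 1 m²): A10 = 26 × 37 mm.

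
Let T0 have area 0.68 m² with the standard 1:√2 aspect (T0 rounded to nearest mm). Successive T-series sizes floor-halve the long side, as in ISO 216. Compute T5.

122 × 173 mm

Let T0's short side be w mm. w · w√2 = 0.68 m² = 680,000 mm², so w ≈ 693.4 mm and w√2 ≈ 980.6 mm → T0 = 693 × 981 mm.
T1: ⌊981/2⌋ × 693 = 490 × 693 mm
T2: ⌊693/2⌋ × 490 = 346 × 490 mm
T3: ⌊490/2⌋ × 346 = 245 × 346 mm
T4: ⌊346/2⌋ × 245 = 173 × 245 mm
T5: ⌊245/2⌋ × 173 = 122 × 173 mm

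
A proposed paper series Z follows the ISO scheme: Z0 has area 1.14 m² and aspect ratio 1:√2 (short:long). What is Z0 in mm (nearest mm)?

898 × 1270 mm

Let the short side be w mm. Then w · w√2 = 1.14 m² = 1,140,000 mm².
w² = 1,140,000/√2, so w ≈ 897.8 mm; long side = w√2 ≈ 1269.7 mm.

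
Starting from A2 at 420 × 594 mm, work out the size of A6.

A3: ⌊594/2⌋ × 420 = 297 × 420 mm
A4: ⌊420/2⌋ × 297 = 210 × 297 mm
A5: ⌊297/2⌋ × 210 = 148 × 210 mm
A6: ⌊210/2⌋ × 148 = 105 × 148 mm

105 × 148 mm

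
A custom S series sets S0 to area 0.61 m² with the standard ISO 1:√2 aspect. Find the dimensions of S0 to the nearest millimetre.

657 × 929 mm

Let the short side be w mm. Then w · w√2 = 0.61 m² = 610,000 mm².
w² = 610,000/√2, so w ≈ 656.8 mm; long side = w√2 ≈ 928.8 mm.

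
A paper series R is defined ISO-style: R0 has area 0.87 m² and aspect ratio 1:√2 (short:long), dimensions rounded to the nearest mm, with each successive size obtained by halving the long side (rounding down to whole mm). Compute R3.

Let R0's short side be w mm. w · w√2 = 0.87 m² = 870,000 mm², so w ≈ 784.3 mm and w√2 ≈ 1109.2 mm → R0 = 784 × 1109 mm.
R1: ⌊1109/2⌋ × 784 = 554 × 784 mm
R2: ⌊784/2⌋ × 554 = 392 × 554 mm
R3: ⌊554/2⌋ × 392 = 277 × 392 mm

277 × 392 mm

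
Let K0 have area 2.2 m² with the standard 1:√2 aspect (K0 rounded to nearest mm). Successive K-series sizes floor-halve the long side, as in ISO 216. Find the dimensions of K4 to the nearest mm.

311 × 441 mm

Let K0's short side be w mm. w · w√2 = 2.2 m² = 2,200,000 mm², so w ≈ 1247.3 mm and w√2 ≈ 1763.9 mm → K0 = 1247 × 1764 mm.
K1: ⌊1764/2⌋ × 1247 = 882 × 1247 mm
K2: ⌊1247/2⌋ × 882 = 623 × 882 mm
K3: ⌊882/2⌋ × 623 = 441 × 623 mm
K4: ⌊623/2⌋ × 441 = 311 × 441 mm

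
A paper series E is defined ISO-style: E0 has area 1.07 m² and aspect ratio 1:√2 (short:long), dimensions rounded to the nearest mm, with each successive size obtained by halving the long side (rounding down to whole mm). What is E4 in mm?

217 × 307 mm

Let E0's short side be w mm. w · w√2 = 1.07 m² = 1,070,000 mm², so w ≈ 869.8 mm and w√2 ≈ 1230.1 mm → E0 = 870 × 1230 mm.
E1: ⌊1230/2⌋ × 870 = 615 × 870 mm
E2: ⌊870/2⌋ × 615 = 435 × 615 mm
E3: ⌊615/2⌋ × 435 = 307 × 435 mm
E4: ⌊435/2⌋ × 307 = 217 × 307 mm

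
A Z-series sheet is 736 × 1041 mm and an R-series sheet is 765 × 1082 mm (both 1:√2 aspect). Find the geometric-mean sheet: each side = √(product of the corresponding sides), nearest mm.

750 × 1061 mm

Short side: √(736 · 765) = √563040 ≈ 750.4 → 750 mm
Long side: √(1041 · 1082) = √1126362 ≈ 1061.3 → 1061 mm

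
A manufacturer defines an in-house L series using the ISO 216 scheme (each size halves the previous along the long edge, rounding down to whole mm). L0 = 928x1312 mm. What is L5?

L1 = 656 × 928 mm (from L0 by 1 halving).
L2: ⌊928/2⌋ × 656 = 464 × 656 mm
L3: ⌊656/2⌋ × 464 = 328 × 464 mm
L4: ⌊464/2⌋ × 328 = 232 × 328 mm
L5: ⌊328/2⌋ × 232 = 164 × 232 mm

164 × 232 mm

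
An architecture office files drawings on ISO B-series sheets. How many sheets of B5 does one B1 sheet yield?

16

B1 = 707 × 1000 mm; B5 = 176 × 250 mm.
Each halving step doubles the count; 4 steps from B1 to B5.
2^4 = 16.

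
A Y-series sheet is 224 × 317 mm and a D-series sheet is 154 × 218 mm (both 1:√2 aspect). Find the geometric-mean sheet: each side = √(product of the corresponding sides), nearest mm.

186 × 263 mm

Short side: √(224 · 154) = √34496 ≈ 185.7 → 186 mm
Long side: √(317 · 218) = √69106 ≈ 262.9 → 263 mm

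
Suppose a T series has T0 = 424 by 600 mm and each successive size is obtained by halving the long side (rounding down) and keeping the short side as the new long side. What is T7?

T1 = 300 × 424 mm (from T0 by 1 halving).
T2: ⌊424/2⌋ × 300 = 212 × 300 mm
T3: ⌊300/2⌋ × 212 = 150 × 212 mm
T4: ⌊212/2⌋ × 150 = 106 × 150 mm
T5: ⌊150/2⌋ × 106 = 75 × 106 mm
T6: ⌊106/2⌋ × 75 = 53 × 75 mm
T7: ⌊75/2⌋ × 53 = 37 × 53 mm

37 × 53 mm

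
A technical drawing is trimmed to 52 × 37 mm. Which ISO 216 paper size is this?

Aspect ratio 52/37 ≈ 1.405 — close to the ISO √2 ≈ 1.414.
In the A-series (A0 area = 1 m²): A9 = 37 × 52 mm.

A9 (37 × 52 mm)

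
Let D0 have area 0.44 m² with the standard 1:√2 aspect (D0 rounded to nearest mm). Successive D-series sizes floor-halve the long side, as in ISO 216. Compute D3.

Let D0's short side be w mm. w · w√2 = 0.44 m² = 440,000 mm², so w ≈ 557.8 mm and w√2 ≈ 788.8 mm → D0 = 558 × 789 mm.
D1: ⌊789/2⌋ × 558 = 394 × 558 mm
D2: ⌊558/2⌋ × 394 = 279 × 394 mm
D3: ⌊394/2⌋ × 279 = 197 × 279 mm

197 × 279 mm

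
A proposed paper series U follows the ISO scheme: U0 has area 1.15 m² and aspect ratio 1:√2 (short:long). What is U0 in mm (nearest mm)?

902 × 1275 mm

Let the short side be w mm. Then w · w√2 = 1.15 m² = 1,150,000 mm².
w² = 1,150,000/√2, so w ≈ 901.8 mm; long side = w√2 ≈ 1275.3 mm.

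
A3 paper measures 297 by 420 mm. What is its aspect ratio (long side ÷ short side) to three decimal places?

420 / 297 = 1.414
Matches √2 ≈ 1.414 — the ISO 216 defining ratio.

1.414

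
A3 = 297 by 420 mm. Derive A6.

105 × 148 mm

A4: ⌊420/2⌋ × 297 = 210 × 297 mm
A5: ⌊297/2⌋ × 210 = 148 × 210 mm
A6: ⌊210/2⌋ × 148 = 105 × 148 mm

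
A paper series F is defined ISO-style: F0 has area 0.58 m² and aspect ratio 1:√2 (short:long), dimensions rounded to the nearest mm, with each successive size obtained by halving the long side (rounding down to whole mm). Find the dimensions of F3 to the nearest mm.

226 × 320 mm

Let F0's short side be w mm. w · w√2 = 0.58 m² = 580,000 mm², so w ≈ 640.4 mm and w√2 ≈ 905.7 mm → F0 = 640 × 906 mm.
F1: ⌊906/2⌋ × 640 = 453 × 640 mm
F2: ⌊640/2⌋ × 453 = 320 × 453 mm
F3: ⌊453/2⌋ × 320 = 226 × 320 mm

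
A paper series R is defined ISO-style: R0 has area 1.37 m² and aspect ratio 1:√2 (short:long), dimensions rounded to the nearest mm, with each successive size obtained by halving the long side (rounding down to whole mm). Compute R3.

348 × 492 mm

Let R0's short side be w mm. w · w√2 = 1.37 m² = 1,370,000 mm², so w ≈ 984.2 mm and w√2 ≈ 1391.9 mm → R0 = 984 × 1392 mm.
R1: ⌊1392/2⌋ × 984 = 696 × 984 mm
R2: ⌊984/2⌋ × 696 = 492 × 696 mm
R3: ⌊696/2⌋ × 492 = 348 × 492 mm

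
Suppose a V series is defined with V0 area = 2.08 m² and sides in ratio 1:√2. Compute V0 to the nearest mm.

1213 × 1715 mm

Let the short side be w mm. Then w · w√2 = 2.08 m² = 2,080,000 mm².
w² = 2,080,000/√2, so w ≈ 1212.8 mm; long side = w√2 ≈ 1715.1 mm.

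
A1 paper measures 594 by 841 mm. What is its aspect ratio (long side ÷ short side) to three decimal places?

1.416

841 / 594 = 1.416
ISO 216 targets √2 ≈ 1.414; the +0.002 deviation is from mm rounding.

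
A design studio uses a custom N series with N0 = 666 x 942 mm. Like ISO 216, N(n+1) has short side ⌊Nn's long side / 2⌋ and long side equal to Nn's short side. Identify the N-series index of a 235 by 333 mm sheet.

N3

N0: 666 × 942 mm
N1: 471 × 666 mm
N2: 333 × 471 mm
N3: 235 × 333 mm
N4: 166 × 235 mm
→ matches N3.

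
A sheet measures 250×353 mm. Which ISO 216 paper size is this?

B4 (250 × 353 mm)

Aspect ratio 353/250 ≈ 1.412 — close to the ISO √2 ≈ 1.414.
In the B-series (B0 = 1000 × 1414 mm): B4 = 250 × 353 mm.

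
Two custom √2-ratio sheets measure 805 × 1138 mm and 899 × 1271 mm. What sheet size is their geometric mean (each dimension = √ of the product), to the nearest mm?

Short side: √(805 · 899) = √723695 ≈ 850.7 → 851 mm
Long side: √(1138 · 1271) = √1446398 ≈ 1202.7 → 1203 mm

851 × 1203 mm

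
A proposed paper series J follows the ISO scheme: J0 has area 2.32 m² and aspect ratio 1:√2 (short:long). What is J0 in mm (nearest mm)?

Let the short side be w mm. Then w · w√2 = 2.32 m² = 2,320,000 mm².
w² = 2,320,000/√2, so w ≈ 1280.8 mm; long side = w√2 ≈ 1811.3 mm.

1281 × 1811 mm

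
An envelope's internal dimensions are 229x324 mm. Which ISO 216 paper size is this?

C4 (229 × 324 mm)

Aspect ratio 324/229 ≈ 1.415 — close to the ISO √2 ≈ 1.414.
In the C-series (envelope sizes, between A and B): C4 = 229 × 324 mm.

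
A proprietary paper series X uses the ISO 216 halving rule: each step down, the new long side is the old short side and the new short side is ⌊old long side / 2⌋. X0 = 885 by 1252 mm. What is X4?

X1: ⌊1252/2⌋ × 885 = 626 × 885 mm
X2: ⌊885/2⌋ × 626 = 442 × 626 mm
X3: ⌊626/2⌋ × 442 = 313 × 442 mm
X4: ⌊442/2⌋ × 313 = 221 × 313 mm

221 × 313 mm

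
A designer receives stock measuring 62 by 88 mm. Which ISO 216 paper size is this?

Aspect ratio 88/62 ≈ 1.419 — close to the ISO √2 ≈ 1.414.
In the B-series (B0 = 1000 × 1414 mm): B8 = 62 × 88 mm.

B8 (62 × 88 mm)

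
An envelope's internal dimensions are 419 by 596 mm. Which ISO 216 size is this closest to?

A2 (420 × 594 mm)

Aspect ratio 596/419 ≈ 1.422 — close to the ISO √2 ≈ 1.414.
In the A-series (A0 area = 1 m²): A2 = 420 × 594 mm.
Off by 3 mm total — nearest standard size.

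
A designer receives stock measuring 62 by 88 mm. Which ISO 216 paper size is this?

Aspect ratio 88/62 ≈ 1.419 — close to the ISO √2 ≈ 1.414.
In the B-series (B0 = 1000 × 1414 mm): B8 = 62 × 88 mm.

B8 (62 × 88 mm)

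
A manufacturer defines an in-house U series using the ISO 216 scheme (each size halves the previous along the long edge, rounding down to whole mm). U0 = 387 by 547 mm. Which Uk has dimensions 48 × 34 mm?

U7

U0: 387 × 547 mm
U1: 273 × 387 mm
U2: 193 × 273 mm
U3: 136 × 193 mm
U4: 96 × 136 mm
U5: 68 × 96 mm
U6: 48 × 68 mm
U7: 34 × 48 mm
U8: 24 × 34 mm
→ matches U7.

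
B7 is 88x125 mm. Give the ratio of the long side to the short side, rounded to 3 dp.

125 / 88 = 1.420
ISO 216 targets √2 ≈ 1.414; the +0.006 deviation is from mm rounding.

1.420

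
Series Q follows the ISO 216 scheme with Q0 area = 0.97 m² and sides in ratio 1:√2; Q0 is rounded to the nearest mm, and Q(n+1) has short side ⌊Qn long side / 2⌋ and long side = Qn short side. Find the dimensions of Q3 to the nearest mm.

292 × 414 mm

Let Q0's short side be w mm. w · w√2 = 0.97 m² = 970,000 mm², so w ≈ 828.2 mm and w√2 ≈ 1171.2 mm → Q0 = 828 × 1171 mm.
Q1: ⌊1171/2⌋ × 828 = 585 × 828 mm
Q2: ⌊828/2⌋ × 585 = 414 × 585 mm
Q3: ⌊585/2⌋ × 414 = 292 × 414 mm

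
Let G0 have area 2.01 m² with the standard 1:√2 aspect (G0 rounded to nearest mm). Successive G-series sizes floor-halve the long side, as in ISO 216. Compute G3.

Let G0's short side be w mm. w · w√2 = 2.01 m² = 2,010,000 mm², so w ≈ 1192.2 mm and w√2 ≈ 1686.0 mm → G0 = 1192 × 1686 mm.
G1: ⌊1686/2⌋ × 1192 = 843 × 1192 mm
G2: ⌊1192/2⌋ × 843 = 596 × 843 mm
G3: ⌊843/2⌋ × 596 = 421 × 596 mm

421 × 596 mm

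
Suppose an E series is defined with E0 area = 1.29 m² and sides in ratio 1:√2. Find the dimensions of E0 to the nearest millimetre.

955 × 1351 mm

Let the short side be w mm. Then w · w√2 = 1.29 m² = 1,290,000 mm².
w² = 1,290,000/√2, so w ≈ 955.1 mm; long side = w√2 ≈ 1350.7 mm.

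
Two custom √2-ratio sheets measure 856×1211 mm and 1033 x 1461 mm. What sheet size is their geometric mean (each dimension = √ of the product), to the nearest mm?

940 × 1330 mm

Short side: √(856 · 1033) = √884248 ≈ 940.3 → 940 mm
Long side: √(1211 · 1461) = √1769271 ≈ 1330.1 → 1330 mm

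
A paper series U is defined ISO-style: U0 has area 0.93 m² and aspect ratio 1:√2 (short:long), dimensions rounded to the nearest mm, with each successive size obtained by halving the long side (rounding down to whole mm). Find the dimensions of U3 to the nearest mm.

286 × 405 mm

Let U0's short side be w mm. w · w√2 = 0.93 m² = 930,000 mm², so w ≈ 810.9 mm and w√2 ≈ 1146.8 mm → U0 = 811 × 1147 mm.
U1: ⌊1147/2⌋ × 811 = 573 × 811 mm
U2: ⌊811/2⌋ × 573 = 405 × 573 mm
U3: ⌊573/2⌋ × 405 = 286 × 405 mm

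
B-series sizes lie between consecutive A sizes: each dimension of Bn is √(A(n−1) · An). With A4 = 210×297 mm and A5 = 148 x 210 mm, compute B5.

Short side: √(210 · 148) = √31080 ≈ 176.3 → 176 mm
Long side: √(297 · 210) = √62370 ≈ 249.7 → 250 mm

176 × 250 mm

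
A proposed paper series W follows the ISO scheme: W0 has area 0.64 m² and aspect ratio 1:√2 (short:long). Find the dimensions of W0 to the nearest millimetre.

673 × 951 mm

Let the short side be w mm. Then w · w√2 = 0.64 m² = 640,000 mm².
w² = 640,000/√2, so w ≈ 672.7 mm; long side = w√2 ≈ 951.4 mm.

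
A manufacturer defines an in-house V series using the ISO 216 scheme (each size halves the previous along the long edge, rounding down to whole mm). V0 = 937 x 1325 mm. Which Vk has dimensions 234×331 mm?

V0: 937 × 1325 mm
V1: 662 × 937 mm
V2: 468 × 662 mm
V3: 331 × 468 mm
V4: 234 × 331 mm
V5: 165 × 234 mm
→ matches V4.

V4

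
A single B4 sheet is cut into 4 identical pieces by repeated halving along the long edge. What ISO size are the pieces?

4 = 2^2, so 2 halving steps.
B4 → B5 → … → B6 after 2 steps.

B6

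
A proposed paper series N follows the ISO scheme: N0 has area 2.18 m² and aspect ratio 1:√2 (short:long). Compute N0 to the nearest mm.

1242 × 1756 mm

Let the short side be w mm. Then w · w√2 = 2.18 m² = 2,180,000 mm².
w² = 2,180,000/√2, so w ≈ 1241.6 mm; long side = w√2 ≈ 1755.8 mm.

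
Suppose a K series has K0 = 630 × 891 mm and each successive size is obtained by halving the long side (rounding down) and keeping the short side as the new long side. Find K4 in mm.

K1: ⌊891/2⌋ × 630 = 445 × 630 mm
K2: ⌊630/2⌋ × 445 = 315 × 445 mm
K3: ⌊445/2⌋ × 315 = 222 × 315 mm
K4: ⌊315/2⌋ × 222 = 157 × 222 mm

157 × 222 mm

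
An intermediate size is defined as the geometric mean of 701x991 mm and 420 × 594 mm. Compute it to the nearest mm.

543 × 767 mm

Short side: √(701 · 420) = √294420 ≈ 542.6 → 543 mm
Long side: √(991 · 594) = √588654 ≈ 767.2 → 767 mm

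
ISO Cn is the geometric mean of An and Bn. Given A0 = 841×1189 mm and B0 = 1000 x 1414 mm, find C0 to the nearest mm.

Short side: √(841 · 1000) = √841000 ≈ 917.1 → 917 mm
Long side: √(1189 · 1414) = √1681246 ≈ 1296.6 → 1297 mm

917 × 1297 mm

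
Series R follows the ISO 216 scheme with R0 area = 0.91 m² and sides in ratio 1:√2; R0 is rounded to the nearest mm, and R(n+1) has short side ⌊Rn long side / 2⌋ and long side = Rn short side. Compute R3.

283 × 401 mm

Let R0's short side be w mm. w · w√2 = 0.91 m² = 910,000 mm², so w ≈ 802.2 mm and w√2 ≈ 1134.4 mm → R0 = 802 × 1134 mm.
R1: ⌊1134/2⌋ × 802 = 567 × 802 mm
R2: ⌊802/2⌋ × 567 = 401 × 567 mm
R3: ⌊567/2⌋ × 401 = 283 × 401 mm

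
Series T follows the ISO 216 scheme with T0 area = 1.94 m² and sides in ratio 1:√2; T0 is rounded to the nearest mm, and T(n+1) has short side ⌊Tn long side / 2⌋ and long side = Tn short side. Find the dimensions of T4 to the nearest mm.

292 × 414 mm

Let T0's short side be w mm. w · w√2 = 1.94 m² = 1,940,000 mm², so w ≈ 1171.2 mm and w√2 ≈ 1656.4 mm → T0 = 1171 × 1656 mm.
T1: ⌊1656/2⌋ × 1171 = 828 × 1171 mm
T2: ⌊1171/2⌋ × 828 = 585 × 828 mm
T3: ⌊828/2⌋ × 585 = 414 × 585 mm
T4: ⌊585/2⌋ × 414 = 292 × 414 mm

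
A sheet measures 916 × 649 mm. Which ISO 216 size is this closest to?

Aspect ratio 916/649 ≈ 1.411 — close to the ISO √2 ≈ 1.414.
In the C-series (envelope sizes, between A and B): C1 = 648 × 917 mm.
Off by 2 mm total — nearest standard size.

C1 (648 × 917 mm)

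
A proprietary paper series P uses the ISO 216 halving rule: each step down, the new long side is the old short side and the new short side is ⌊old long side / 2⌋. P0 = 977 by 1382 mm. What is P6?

122 × 172 mm

P1: ⌊1382/2⌋ × 977 = 691 × 977 mm
P2: ⌊977/2⌋ × 691 = 488 × 691 mm
P3: ⌊691/2⌋ × 488 = 345 × 488 mm
P4: ⌊488/2⌋ × 345 = 244 × 345 mm
P5: ⌊345/2⌋ × 244 = 172 × 244 mm
P6: ⌊244/2⌋ × 172 = 122 × 172 mm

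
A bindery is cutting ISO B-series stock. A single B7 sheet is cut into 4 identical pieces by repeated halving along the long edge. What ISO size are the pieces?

B9

4 = 2^2, so 2 halving steps.
B7 → B8 → … → B9 after 2 steps.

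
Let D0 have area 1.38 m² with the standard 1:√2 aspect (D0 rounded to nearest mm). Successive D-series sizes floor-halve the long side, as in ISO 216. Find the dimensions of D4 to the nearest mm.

247 × 349 mm

Let D0's short side be w mm. w · w√2 = 1.38 m² = 1,380,000 mm², so w ≈ 987.8 mm and w√2 ≈ 1397.0 mm → D0 = 988 × 1397 mm.
D1: ⌊1397/2⌋ × 988 = 698 × 988 mm
D2: ⌊988/2⌋ × 698 = 494 × 698 mm
D3: ⌊698/2⌋ × 494 = 349 × 494 mm
D4: ⌊494/2⌋ × 349 = 247 × 349 mm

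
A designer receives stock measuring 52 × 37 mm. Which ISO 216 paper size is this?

Aspect ratio 52/37 ≈ 1.405 — close to the ISO √2 ≈ 1.414.
In the A-series (A0 area = 1 m²): A9 = 37 × 52 mm.

A9 (37 × 52 mm)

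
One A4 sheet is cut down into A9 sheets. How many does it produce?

Each ISO step halves the sheet: 1 × A4 → 2 × A5 → 4 × A6 → 8 × A7 → …
From A4 to A9 is 5 halving steps: 2^5 = 32.

32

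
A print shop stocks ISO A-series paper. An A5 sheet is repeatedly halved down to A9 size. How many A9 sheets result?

Each ISO step halves the sheet: 1 × A5 → 2 × A6 → 4 × A7 → 8 × A8 → …
From A5 to A9 is 4 halving steps: 2^4 = 16.

16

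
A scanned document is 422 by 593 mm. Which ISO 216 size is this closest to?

Aspect ratio 593/422 ≈ 1.405 — close to the ISO √2 ≈ 1.414.
In the A-series (A0 area = 1 m²): A2 = 420 × 594 mm.
Off by 3 mm total — nearest standard size.

A2 (420 × 594 mm)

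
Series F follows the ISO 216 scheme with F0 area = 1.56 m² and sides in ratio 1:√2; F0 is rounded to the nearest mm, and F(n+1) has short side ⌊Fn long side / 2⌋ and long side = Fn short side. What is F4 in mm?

Let F0's short side be w mm. w · w√2 = 1.56 m² = 1,560,000 mm², so w ≈ 1050.3 mm and w√2 ≈ 1485.3 mm → F0 = 1050 × 1485 mm.
F1: ⌊1485/2⌋ × 1050 = 742 × 1050 mm
F2: ⌊1050/2⌋ × 742 = 525 × 742 mm
F3: ⌊742/2⌋ × 525 = 371 × 525 mm
F4: ⌊525/2⌋ × 371 = 262 × 371 mm

262 × 371 mm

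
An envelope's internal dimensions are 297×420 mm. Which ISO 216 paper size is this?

Aspect ratio 420/297 ≈ 1.414 — close to the ISO √2 ≈ 1.414.
In the A-series (A0 area = 1 m²): A3 = 297 × 420 mm.

A3 (297 × 420 mm)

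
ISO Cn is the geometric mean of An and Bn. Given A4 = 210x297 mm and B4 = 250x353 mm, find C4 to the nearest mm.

Short side: √(210 · 250) = √52500 ≈ 229.1 → 229 mm
Long side: √(297 · 353) = √104841 ≈ 323.8 → 324 mm

229 × 324 mm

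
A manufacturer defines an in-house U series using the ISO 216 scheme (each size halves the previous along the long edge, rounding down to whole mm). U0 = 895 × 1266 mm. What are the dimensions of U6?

111 × 158 mm

U1: ⌊1266/2⌋ × 895 = 633 × 895 mm
U2: ⌊895/2⌋ × 633 = 447 × 633 mm
U3: ⌊633/2⌋ × 447 = 316 × 447 mm
U4: ⌊447/2⌋ × 316 = 223 × 316 mm
U5: ⌊316/2⌋ × 223 = 158 × 223 mm
U6: ⌊223/2⌋ × 158 = 111 × 158 mm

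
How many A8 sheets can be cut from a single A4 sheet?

Each ISO step halves the sheet: 1 × A4 → 2 × A5 → 4 × A6 → 8 × A7 → …
From A4 to A8 is 4 halving steps: 2^4 = 16.

16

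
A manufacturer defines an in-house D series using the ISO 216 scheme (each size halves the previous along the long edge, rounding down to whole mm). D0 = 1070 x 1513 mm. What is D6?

D1 = 756 × 1070 mm (from D0 by 1 halving).
D2: ⌊1070/2⌋ × 756 = 535 × 756 mm
D3: ⌊756/2⌋ × 535 = 378 × 535 mm
D4: ⌊535/2⌋ × 378 = 267 × 378 mm
D5: ⌊378/2⌋ × 267 = 189 × 267 mm
D6: ⌊267/2⌋ × 189 = 133 × 189 mm

133 × 189 mm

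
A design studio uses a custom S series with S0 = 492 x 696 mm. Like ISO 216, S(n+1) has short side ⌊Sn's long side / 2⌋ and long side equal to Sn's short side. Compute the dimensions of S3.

S1: ⌊696/2⌋ × 492 = 348 × 492 mm
S2: ⌊492/2⌋ × 348 = 246 × 348 mm
S3: ⌊348/2⌋ × 246 = 174 × 246 mm

174 × 246 mm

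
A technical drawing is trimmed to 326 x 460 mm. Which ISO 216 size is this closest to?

Aspect ratio 460/326 ≈ 1.411 — close to the ISO √2 ≈ 1.414.
In the C-series (envelope sizes, between A and B): C3 = 324 × 458 mm.
Off by 4 mm total — nearest standard size.

C3 (324 × 458 mm)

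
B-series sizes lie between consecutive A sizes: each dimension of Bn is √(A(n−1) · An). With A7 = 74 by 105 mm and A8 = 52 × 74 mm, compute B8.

62 × 88 mm

Short side: √(74 · 52) = √3848 ≈ 62.0 → 62 mm
Long side: √(105 · 74) = √7770 ≈ 88.1 → 88 mm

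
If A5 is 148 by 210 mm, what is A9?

37 × 52 mm

A6: ⌊210/2⌋ × 148 = 105 × 148 mm
A7: ⌊148/2⌋ × 105 = 74 × 105 mm
A8: ⌊105/2⌋ × 74 = 52 × 74 mm
A9: ⌊74/2⌋ × 52 = 37 × 52 mm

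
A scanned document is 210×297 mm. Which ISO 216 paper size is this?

Aspect ratio 297/210 ≈ 1.414 — close to the ISO √2 ≈ 1.414.
In the A-series (A0 area = 1 m²): A4 = 210 × 297 mm.

A4 (210 × 297 mm)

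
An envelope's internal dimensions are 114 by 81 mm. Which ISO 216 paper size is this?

C7 (81 × 114 mm)

Aspect ratio 114/81 ≈ 1.407 — close to the ISO √2 ≈ 1.414.
In the C-series (envelope sizes, between A and B): C7 = 81 × 114 mm.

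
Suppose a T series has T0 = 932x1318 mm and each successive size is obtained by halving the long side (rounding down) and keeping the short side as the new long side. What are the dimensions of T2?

T1: ⌊1318/2⌋ × 932 = 659 × 932 mm
T2: ⌊932/2⌋ × 659 = 466 × 659 mm

466 × 659 mm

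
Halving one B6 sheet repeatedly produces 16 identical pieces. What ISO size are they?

16 = 2^4, so 4 halving steps.
B6 → B7 → … → B10 after 4 steps.

B10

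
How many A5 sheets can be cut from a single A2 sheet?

Each ISO step halves the sheet: 1 × A2 → 2 × A3 → 4 × A4 → 8 × A5
From A2 to A5 is 3 halving steps: 2^3 = 8.

8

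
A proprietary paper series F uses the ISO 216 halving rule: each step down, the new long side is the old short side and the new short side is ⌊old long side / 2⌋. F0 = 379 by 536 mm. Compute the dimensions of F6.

F1 = 268 × 379 mm (from F0 by 1 halving).
F2: ⌊379/2⌋ × 268 = 189 × 268 mm
F3: ⌊268/2⌋ × 189 = 134 × 189 mm
F4: ⌊189/2⌋ × 134 = 94 × 134 mm
F5: ⌊134/2⌋ × 94 = 67 × 94 mm
F6: ⌊94/2⌋ × 67 = 47 × 67 mm

47 × 67 mm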